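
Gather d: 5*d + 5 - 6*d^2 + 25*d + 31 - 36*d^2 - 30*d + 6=42 - 42*d^2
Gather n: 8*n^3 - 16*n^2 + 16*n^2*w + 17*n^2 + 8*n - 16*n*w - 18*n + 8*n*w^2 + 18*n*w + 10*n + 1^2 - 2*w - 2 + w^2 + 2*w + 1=8*n^3 + n^2*(16*w + 1) + n*(8*w^2 + 2*w) + w^2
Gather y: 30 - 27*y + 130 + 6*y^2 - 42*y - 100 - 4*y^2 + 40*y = 2*y^2 - 29*y + 60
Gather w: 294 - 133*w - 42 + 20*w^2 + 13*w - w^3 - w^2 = -w^3 + 19*w^2 - 120*w + 252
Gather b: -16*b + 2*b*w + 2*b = b*(2*w - 14)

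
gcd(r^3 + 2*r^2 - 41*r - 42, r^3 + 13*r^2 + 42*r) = r + 7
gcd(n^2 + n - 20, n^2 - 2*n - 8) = n - 4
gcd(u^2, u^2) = u^2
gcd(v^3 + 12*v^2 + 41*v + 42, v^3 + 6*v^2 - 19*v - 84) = v^2 + 10*v + 21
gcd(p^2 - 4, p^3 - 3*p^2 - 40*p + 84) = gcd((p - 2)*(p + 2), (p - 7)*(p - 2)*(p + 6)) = p - 2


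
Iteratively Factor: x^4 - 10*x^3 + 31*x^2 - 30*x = (x - 3)*(x^3 - 7*x^2 + 10*x) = (x - 3)*(x - 2)*(x^2 - 5*x) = (x - 5)*(x - 3)*(x - 2)*(x)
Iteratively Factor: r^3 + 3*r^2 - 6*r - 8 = (r + 4)*(r^2 - r - 2) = (r + 1)*(r + 4)*(r - 2)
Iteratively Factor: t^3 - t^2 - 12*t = (t + 3)*(t^2 - 4*t) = (t - 4)*(t + 3)*(t)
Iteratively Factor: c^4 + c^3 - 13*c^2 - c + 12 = (c + 4)*(c^3 - 3*c^2 - c + 3) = (c - 3)*(c + 4)*(c^2 - 1) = (c - 3)*(c + 1)*(c + 4)*(c - 1)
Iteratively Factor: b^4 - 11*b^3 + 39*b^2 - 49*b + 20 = (b - 5)*(b^3 - 6*b^2 + 9*b - 4) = (b - 5)*(b - 1)*(b^2 - 5*b + 4) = (b - 5)*(b - 1)^2*(b - 4)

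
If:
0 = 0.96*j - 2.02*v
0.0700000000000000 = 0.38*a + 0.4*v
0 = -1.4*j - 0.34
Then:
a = 0.31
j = -0.24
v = -0.12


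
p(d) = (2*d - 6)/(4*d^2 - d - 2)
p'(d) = (1 - 8*d)*(2*d - 6)/(4*d^2 - d - 2)^2 + 2/(4*d^2 - d - 2)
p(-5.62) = -0.13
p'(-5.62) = -0.03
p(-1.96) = -0.65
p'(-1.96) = -0.57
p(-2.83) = -0.35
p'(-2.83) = -0.19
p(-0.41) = 7.43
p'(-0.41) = -36.85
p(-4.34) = -0.19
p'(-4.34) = -0.06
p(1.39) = -0.74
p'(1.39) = 2.19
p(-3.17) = -0.30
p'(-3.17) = -0.14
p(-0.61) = -73.37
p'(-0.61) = -4364.22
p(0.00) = 3.00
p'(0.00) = -2.50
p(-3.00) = -0.32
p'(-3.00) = -0.17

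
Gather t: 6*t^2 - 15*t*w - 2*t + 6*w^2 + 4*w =6*t^2 + t*(-15*w - 2) + 6*w^2 + 4*w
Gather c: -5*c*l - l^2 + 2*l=-5*c*l - l^2 + 2*l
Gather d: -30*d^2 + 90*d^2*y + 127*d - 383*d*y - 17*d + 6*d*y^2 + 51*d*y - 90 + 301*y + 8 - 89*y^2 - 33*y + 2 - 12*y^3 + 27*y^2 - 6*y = d^2*(90*y - 30) + d*(6*y^2 - 332*y + 110) - 12*y^3 - 62*y^2 + 262*y - 80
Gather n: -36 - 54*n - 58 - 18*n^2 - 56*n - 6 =-18*n^2 - 110*n - 100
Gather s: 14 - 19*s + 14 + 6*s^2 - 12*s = 6*s^2 - 31*s + 28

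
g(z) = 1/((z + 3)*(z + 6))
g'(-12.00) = 0.01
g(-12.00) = 0.02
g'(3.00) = -0.00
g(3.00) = 0.02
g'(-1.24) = -0.09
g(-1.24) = 0.12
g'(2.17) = -0.01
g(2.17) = 0.02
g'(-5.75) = 5.29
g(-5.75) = -1.45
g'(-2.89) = -27.51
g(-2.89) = 2.92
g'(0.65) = -0.02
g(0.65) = 0.04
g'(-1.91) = -0.26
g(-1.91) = 0.22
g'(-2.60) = -2.05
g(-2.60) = 0.74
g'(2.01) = -0.01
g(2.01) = 0.02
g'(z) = -1/((z + 3)*(z + 6)^2) - 1/((z + 3)^2*(z + 6))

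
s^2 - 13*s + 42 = (s - 7)*(s - 6)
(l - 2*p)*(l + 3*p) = l^2 + l*p - 6*p^2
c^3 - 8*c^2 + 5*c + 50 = (c - 5)^2*(c + 2)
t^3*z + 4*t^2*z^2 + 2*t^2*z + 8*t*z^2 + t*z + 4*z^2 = (t + 1)*(t + 4*z)*(t*z + z)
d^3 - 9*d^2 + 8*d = d*(d - 8)*(d - 1)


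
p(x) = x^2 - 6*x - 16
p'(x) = 2*x - 6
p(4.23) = -23.49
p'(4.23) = 2.46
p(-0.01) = -15.94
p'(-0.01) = -6.02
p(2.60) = -24.84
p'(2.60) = -0.80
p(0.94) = -20.76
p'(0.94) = -4.12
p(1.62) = -23.10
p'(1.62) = -2.76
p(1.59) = -23.01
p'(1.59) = -2.82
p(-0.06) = -15.64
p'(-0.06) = -6.12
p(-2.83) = 8.99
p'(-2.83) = -11.66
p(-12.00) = 200.00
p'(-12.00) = -30.00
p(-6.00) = 56.00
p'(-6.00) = -18.00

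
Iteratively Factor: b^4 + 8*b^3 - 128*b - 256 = (b - 4)*(b^3 + 12*b^2 + 48*b + 64) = (b - 4)*(b + 4)*(b^2 + 8*b + 16) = (b - 4)*(b + 4)^2*(b + 4)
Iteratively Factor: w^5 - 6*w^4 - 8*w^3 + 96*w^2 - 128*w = (w - 4)*(w^4 - 2*w^3 - 16*w^2 + 32*w) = (w - 4)*(w - 2)*(w^3 - 16*w) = (w - 4)^2*(w - 2)*(w^2 + 4*w) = w*(w - 4)^2*(w - 2)*(w + 4)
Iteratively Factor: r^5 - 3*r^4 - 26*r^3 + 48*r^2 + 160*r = (r - 5)*(r^4 + 2*r^3 - 16*r^2 - 32*r) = (r - 5)*(r - 4)*(r^3 + 6*r^2 + 8*r) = r*(r - 5)*(r - 4)*(r^2 + 6*r + 8) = r*(r - 5)*(r - 4)*(r + 4)*(r + 2)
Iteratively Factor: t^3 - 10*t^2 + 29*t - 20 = (t - 5)*(t^2 - 5*t + 4) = (t - 5)*(t - 1)*(t - 4)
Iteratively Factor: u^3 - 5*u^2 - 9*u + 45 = (u - 5)*(u^2 - 9) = (u - 5)*(u + 3)*(u - 3)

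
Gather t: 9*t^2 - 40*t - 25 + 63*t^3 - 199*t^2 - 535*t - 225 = 63*t^3 - 190*t^2 - 575*t - 250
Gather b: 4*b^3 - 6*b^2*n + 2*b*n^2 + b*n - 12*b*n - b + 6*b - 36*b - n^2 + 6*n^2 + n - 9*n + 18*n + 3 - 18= 4*b^3 - 6*b^2*n + b*(2*n^2 - 11*n - 31) + 5*n^2 + 10*n - 15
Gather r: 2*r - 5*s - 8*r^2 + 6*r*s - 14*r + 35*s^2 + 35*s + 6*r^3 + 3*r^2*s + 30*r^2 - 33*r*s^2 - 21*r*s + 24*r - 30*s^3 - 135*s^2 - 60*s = 6*r^3 + r^2*(3*s + 22) + r*(-33*s^2 - 15*s + 12) - 30*s^3 - 100*s^2 - 30*s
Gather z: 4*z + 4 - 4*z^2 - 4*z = 4 - 4*z^2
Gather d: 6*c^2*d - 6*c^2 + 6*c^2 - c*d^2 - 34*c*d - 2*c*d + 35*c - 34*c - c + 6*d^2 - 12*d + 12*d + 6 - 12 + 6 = d^2*(6 - c) + d*(6*c^2 - 36*c)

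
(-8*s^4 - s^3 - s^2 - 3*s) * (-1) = 8*s^4 + s^3 + s^2 + 3*s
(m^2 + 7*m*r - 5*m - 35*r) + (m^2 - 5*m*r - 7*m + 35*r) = 2*m^2 + 2*m*r - 12*m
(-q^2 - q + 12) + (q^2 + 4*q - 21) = 3*q - 9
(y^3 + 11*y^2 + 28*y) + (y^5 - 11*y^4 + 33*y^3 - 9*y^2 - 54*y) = y^5 - 11*y^4 + 34*y^3 + 2*y^2 - 26*y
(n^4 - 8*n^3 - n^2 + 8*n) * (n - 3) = n^5 - 11*n^4 + 23*n^3 + 11*n^2 - 24*n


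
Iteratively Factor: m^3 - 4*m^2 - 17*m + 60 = (m - 5)*(m^2 + m - 12) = (m - 5)*(m + 4)*(m - 3)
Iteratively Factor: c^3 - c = (c)*(c^2 - 1) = c*(c + 1)*(c - 1)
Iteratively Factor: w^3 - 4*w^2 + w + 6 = (w - 3)*(w^2 - w - 2) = (w - 3)*(w - 2)*(w + 1)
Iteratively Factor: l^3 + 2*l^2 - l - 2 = (l - 1)*(l^2 + 3*l + 2) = (l - 1)*(l + 1)*(l + 2)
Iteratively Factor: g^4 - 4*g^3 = (g)*(g^3 - 4*g^2) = g^2*(g^2 - 4*g) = g^3*(g - 4)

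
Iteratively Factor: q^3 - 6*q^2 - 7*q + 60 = (q - 4)*(q^2 - 2*q - 15) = (q - 4)*(q + 3)*(q - 5)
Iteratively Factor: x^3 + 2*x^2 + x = (x + 1)*(x^2 + x) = (x + 1)^2*(x)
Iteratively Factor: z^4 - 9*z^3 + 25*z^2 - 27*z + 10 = (z - 1)*(z^3 - 8*z^2 + 17*z - 10) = (z - 5)*(z - 1)*(z^2 - 3*z + 2) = (z - 5)*(z - 1)^2*(z - 2)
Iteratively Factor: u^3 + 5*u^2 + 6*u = (u + 3)*(u^2 + 2*u) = (u + 2)*(u + 3)*(u)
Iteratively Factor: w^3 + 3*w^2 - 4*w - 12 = (w + 3)*(w^2 - 4) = (w + 2)*(w + 3)*(w - 2)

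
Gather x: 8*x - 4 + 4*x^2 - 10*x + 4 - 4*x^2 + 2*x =0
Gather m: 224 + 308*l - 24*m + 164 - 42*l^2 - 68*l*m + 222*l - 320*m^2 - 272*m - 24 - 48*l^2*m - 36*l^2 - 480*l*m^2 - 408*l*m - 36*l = -78*l^2 + 494*l + m^2*(-480*l - 320) + m*(-48*l^2 - 476*l - 296) + 364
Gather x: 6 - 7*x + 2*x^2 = 2*x^2 - 7*x + 6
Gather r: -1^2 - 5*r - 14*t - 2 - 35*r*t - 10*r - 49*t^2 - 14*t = r*(-35*t - 15) - 49*t^2 - 28*t - 3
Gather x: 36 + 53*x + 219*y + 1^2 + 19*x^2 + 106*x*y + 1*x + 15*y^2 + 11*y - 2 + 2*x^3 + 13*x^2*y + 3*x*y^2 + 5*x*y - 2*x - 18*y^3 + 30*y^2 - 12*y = 2*x^3 + x^2*(13*y + 19) + x*(3*y^2 + 111*y + 52) - 18*y^3 + 45*y^2 + 218*y + 35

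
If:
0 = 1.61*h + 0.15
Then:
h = -0.09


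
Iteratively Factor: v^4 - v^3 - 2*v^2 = (v)*(v^3 - v^2 - 2*v) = v^2*(v^2 - v - 2) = v^2*(v - 2)*(v + 1)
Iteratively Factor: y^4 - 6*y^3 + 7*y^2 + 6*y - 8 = (y + 1)*(y^3 - 7*y^2 + 14*y - 8) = (y - 1)*(y + 1)*(y^2 - 6*y + 8) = (y - 4)*(y - 1)*(y + 1)*(y - 2)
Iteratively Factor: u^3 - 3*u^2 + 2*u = (u - 2)*(u^2 - u) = (u - 2)*(u - 1)*(u)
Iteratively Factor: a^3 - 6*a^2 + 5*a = (a)*(a^2 - 6*a + 5) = a*(a - 1)*(a - 5)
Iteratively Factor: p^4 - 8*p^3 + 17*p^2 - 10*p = (p - 5)*(p^3 - 3*p^2 + 2*p) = p*(p - 5)*(p^2 - 3*p + 2) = p*(p - 5)*(p - 2)*(p - 1)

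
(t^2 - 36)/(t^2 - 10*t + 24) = (t + 6)/(t - 4)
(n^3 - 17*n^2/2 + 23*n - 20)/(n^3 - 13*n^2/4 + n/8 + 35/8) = 4*(n^2 - 6*n + 8)/(4*n^2 - 3*n - 7)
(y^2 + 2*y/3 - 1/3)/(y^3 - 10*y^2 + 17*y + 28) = (y - 1/3)/(y^2 - 11*y + 28)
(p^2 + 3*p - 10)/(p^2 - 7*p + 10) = (p + 5)/(p - 5)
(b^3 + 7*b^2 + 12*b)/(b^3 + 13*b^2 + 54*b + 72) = b/(b + 6)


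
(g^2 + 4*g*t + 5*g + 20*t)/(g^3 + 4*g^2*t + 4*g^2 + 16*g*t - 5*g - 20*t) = 1/(g - 1)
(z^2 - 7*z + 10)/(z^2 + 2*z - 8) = (z - 5)/(z + 4)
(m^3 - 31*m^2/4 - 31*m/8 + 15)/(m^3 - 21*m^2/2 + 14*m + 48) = (m - 5/4)/(m - 4)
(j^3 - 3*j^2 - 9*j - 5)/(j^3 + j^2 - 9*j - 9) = (j^2 - 4*j - 5)/(j^2 - 9)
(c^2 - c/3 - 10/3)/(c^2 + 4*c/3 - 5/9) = 3*(c - 2)/(3*c - 1)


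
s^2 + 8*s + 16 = (s + 4)^2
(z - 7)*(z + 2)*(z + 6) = z^3 + z^2 - 44*z - 84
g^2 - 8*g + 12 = (g - 6)*(g - 2)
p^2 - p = p*(p - 1)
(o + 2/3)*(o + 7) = o^2 + 23*o/3 + 14/3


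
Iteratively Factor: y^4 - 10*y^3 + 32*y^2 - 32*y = (y)*(y^3 - 10*y^2 + 32*y - 32) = y*(y - 4)*(y^2 - 6*y + 8) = y*(y - 4)*(y - 2)*(y - 4)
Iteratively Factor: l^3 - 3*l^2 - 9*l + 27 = (l - 3)*(l^2 - 9) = (l - 3)^2*(l + 3)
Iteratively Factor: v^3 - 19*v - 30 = (v + 2)*(v^2 - 2*v - 15) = (v + 2)*(v + 3)*(v - 5)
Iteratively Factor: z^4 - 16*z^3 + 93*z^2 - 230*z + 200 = (z - 5)*(z^3 - 11*z^2 + 38*z - 40) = (z - 5)*(z - 2)*(z^2 - 9*z + 20) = (z - 5)*(z - 4)*(z - 2)*(z - 5)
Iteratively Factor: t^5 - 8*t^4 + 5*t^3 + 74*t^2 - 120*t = (t)*(t^4 - 8*t^3 + 5*t^2 + 74*t - 120) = t*(t - 2)*(t^3 - 6*t^2 - 7*t + 60) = t*(t - 2)*(t + 3)*(t^2 - 9*t + 20) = t*(t - 4)*(t - 2)*(t + 3)*(t - 5)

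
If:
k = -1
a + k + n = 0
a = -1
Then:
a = -1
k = -1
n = 2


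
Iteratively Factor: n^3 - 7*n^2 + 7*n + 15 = (n - 5)*(n^2 - 2*n - 3) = (n - 5)*(n - 3)*(n + 1)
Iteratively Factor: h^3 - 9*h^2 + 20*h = (h - 4)*(h^2 - 5*h) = h*(h - 4)*(h - 5)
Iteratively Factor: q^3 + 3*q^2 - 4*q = (q + 4)*(q^2 - q) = q*(q + 4)*(q - 1)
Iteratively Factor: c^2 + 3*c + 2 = (c + 1)*(c + 2)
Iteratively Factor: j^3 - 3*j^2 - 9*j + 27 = (j - 3)*(j^2 - 9) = (j - 3)^2*(j + 3)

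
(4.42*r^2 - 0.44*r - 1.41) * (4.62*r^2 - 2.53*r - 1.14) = 20.4204*r^4 - 13.2154*r^3 - 10.4398*r^2 + 4.0689*r + 1.6074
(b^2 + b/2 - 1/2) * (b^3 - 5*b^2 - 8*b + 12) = b^5 - 9*b^4/2 - 11*b^3 + 21*b^2/2 + 10*b - 6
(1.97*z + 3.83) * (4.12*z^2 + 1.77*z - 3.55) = 8.1164*z^3 + 19.2665*z^2 - 0.214399999999999*z - 13.5965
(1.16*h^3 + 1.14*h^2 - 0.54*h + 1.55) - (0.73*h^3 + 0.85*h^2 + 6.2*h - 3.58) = 0.43*h^3 + 0.29*h^2 - 6.74*h + 5.13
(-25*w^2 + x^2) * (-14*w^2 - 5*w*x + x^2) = 350*w^4 + 125*w^3*x - 39*w^2*x^2 - 5*w*x^3 + x^4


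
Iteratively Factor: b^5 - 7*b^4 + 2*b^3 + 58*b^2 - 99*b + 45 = (b - 1)*(b^4 - 6*b^3 - 4*b^2 + 54*b - 45) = (b - 1)*(b + 3)*(b^3 - 9*b^2 + 23*b - 15) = (b - 3)*(b - 1)*(b + 3)*(b^2 - 6*b + 5) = (b - 5)*(b - 3)*(b - 1)*(b + 3)*(b - 1)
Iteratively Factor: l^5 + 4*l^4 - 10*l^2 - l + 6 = (l + 3)*(l^4 + l^3 - 3*l^2 - l + 2) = (l - 1)*(l + 3)*(l^3 + 2*l^2 - l - 2) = (l - 1)*(l + 1)*(l + 3)*(l^2 + l - 2) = (l - 1)^2*(l + 1)*(l + 3)*(l + 2)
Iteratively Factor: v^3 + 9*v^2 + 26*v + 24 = (v + 4)*(v^2 + 5*v + 6) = (v + 2)*(v + 4)*(v + 3)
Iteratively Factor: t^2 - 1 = (t + 1)*(t - 1)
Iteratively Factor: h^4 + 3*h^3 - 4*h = (h)*(h^3 + 3*h^2 - 4) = h*(h + 2)*(h^2 + h - 2) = h*(h + 2)^2*(h - 1)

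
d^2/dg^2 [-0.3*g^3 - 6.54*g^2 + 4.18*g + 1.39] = -1.8*g - 13.08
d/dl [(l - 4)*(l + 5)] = 2*l + 1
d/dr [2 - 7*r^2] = -14*r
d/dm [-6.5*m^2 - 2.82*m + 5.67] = -13.0*m - 2.82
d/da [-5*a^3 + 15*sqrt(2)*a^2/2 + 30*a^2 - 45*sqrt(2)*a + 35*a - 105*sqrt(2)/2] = -15*a^2 + 15*sqrt(2)*a + 60*a - 45*sqrt(2) + 35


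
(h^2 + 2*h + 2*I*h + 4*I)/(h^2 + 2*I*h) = (h + 2)/h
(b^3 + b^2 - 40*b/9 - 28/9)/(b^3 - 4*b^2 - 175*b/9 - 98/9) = (b - 2)/(b - 7)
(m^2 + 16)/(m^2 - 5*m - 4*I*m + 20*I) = (m + 4*I)/(m - 5)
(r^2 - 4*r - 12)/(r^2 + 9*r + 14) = (r - 6)/(r + 7)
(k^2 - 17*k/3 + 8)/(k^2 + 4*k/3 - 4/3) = (3*k^2 - 17*k + 24)/(3*k^2 + 4*k - 4)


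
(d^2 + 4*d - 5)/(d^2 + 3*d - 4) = (d + 5)/(d + 4)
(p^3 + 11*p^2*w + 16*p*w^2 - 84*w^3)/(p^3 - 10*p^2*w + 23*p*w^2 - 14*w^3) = (p^2 + 13*p*w + 42*w^2)/(p^2 - 8*p*w + 7*w^2)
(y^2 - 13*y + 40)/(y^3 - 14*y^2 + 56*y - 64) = (y - 5)/(y^2 - 6*y + 8)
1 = 1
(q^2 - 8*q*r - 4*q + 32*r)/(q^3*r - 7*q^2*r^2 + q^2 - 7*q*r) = (q^2 - 8*q*r - 4*q + 32*r)/(q*(q^2*r - 7*q*r^2 + q - 7*r))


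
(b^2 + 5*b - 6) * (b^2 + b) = b^4 + 6*b^3 - b^2 - 6*b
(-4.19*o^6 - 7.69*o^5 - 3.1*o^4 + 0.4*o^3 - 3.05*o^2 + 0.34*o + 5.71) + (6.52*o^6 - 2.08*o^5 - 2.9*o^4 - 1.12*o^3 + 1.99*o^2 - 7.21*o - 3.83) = 2.33*o^6 - 9.77*o^5 - 6.0*o^4 - 0.72*o^3 - 1.06*o^2 - 6.87*o + 1.88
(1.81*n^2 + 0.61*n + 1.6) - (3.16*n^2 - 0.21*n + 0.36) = -1.35*n^2 + 0.82*n + 1.24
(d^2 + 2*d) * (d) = d^3 + 2*d^2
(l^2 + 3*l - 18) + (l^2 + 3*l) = 2*l^2 + 6*l - 18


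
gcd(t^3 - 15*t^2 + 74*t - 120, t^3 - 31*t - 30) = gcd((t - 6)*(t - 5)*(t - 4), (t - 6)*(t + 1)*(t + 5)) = t - 6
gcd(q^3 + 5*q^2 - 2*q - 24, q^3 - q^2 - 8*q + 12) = q^2 + q - 6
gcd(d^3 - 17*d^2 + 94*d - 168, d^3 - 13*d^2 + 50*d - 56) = d^2 - 11*d + 28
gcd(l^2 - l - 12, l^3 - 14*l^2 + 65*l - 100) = l - 4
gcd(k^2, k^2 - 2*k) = k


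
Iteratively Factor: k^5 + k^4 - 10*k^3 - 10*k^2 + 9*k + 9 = (k + 1)*(k^4 - 10*k^2 + 9) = (k + 1)*(k + 3)*(k^3 - 3*k^2 - k + 3) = (k - 1)*(k + 1)*(k + 3)*(k^2 - 2*k - 3) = (k - 1)*(k + 1)^2*(k + 3)*(k - 3)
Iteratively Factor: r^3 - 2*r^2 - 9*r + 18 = (r + 3)*(r^2 - 5*r + 6) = (r - 2)*(r + 3)*(r - 3)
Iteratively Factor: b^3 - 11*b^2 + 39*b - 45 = (b - 3)*(b^2 - 8*b + 15) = (b - 5)*(b - 3)*(b - 3)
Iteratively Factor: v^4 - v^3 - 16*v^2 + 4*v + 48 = (v - 4)*(v^3 + 3*v^2 - 4*v - 12) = (v - 4)*(v + 2)*(v^2 + v - 6) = (v - 4)*(v + 2)*(v + 3)*(v - 2)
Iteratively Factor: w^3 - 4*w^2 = (w)*(w^2 - 4*w) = w*(w - 4)*(w)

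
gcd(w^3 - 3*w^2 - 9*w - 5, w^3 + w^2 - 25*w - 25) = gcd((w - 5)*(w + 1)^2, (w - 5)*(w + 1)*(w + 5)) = w^2 - 4*w - 5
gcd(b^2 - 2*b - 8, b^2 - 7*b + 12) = b - 4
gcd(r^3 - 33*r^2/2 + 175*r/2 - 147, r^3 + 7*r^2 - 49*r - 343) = r - 7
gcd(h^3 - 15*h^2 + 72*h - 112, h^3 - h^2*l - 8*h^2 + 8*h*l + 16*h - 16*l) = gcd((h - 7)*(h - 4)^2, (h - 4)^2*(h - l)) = h^2 - 8*h + 16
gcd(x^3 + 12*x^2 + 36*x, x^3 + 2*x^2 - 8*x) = x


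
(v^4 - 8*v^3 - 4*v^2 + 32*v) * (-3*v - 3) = -3*v^5 + 21*v^4 + 36*v^3 - 84*v^2 - 96*v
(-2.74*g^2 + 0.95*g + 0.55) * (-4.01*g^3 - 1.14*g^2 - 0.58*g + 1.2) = 10.9874*g^5 - 0.685899999999999*g^4 - 1.6993*g^3 - 4.466*g^2 + 0.821*g + 0.66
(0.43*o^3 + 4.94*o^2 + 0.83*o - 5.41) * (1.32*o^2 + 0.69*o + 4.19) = 0.5676*o^5 + 6.8175*o^4 + 6.3059*o^3 + 14.1301*o^2 - 0.2552*o - 22.6679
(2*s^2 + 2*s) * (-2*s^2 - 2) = -4*s^4 - 4*s^3 - 4*s^2 - 4*s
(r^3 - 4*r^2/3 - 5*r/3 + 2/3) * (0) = 0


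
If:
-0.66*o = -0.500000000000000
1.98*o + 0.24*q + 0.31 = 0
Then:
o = 0.76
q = -7.54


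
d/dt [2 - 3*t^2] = -6*t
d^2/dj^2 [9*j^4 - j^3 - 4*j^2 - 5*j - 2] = 108*j^2 - 6*j - 8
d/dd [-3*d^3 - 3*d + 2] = -9*d^2 - 3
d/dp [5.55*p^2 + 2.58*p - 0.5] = 11.1*p + 2.58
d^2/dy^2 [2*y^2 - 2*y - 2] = 4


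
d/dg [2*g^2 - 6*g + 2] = 4*g - 6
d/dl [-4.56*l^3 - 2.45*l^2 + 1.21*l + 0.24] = -13.68*l^2 - 4.9*l + 1.21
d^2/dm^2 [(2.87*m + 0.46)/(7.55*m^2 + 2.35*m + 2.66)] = ((2.87*m + 0.46)*(15.1*m + 2.35)*(30.2*m + 4.7) - (130.011*m + 20.435)*(7.55*m^2 + 2.35*m + 2.66))/(7.55*m^2 + 2.35*m + 2.66)^3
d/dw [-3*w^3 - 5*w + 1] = -9*w^2 - 5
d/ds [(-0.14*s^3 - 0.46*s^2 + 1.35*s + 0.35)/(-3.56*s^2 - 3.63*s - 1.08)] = (0.4984*s^4 + 1.0164*s^3 + 6.9294*s^2 + 3.4856*s - 0.1875)/(12.6736*s^4 + 25.8456*s^3 + 20.8665*s^2 + 7.8408*s + 1.1664)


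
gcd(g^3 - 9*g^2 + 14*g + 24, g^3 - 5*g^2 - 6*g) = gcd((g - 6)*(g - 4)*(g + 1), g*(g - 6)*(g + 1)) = g^2 - 5*g - 6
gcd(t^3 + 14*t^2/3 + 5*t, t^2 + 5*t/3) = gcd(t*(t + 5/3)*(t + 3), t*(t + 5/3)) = t^2 + 5*t/3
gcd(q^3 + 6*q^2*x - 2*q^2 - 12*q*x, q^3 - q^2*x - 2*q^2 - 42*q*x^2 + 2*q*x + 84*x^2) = q^2 + 6*q*x - 2*q - 12*x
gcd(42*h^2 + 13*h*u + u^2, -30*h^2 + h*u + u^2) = 6*h + u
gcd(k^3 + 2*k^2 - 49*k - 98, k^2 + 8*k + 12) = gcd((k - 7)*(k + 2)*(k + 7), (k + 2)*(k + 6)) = k + 2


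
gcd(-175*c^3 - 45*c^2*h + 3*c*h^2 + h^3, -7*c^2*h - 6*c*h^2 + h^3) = 7*c - h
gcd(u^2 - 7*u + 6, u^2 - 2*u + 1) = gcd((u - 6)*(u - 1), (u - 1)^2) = u - 1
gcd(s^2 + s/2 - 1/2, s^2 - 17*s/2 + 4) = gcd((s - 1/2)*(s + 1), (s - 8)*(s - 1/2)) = s - 1/2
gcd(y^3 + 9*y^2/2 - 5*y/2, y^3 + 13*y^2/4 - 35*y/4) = y^2 + 5*y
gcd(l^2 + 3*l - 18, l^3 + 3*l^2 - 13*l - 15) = l - 3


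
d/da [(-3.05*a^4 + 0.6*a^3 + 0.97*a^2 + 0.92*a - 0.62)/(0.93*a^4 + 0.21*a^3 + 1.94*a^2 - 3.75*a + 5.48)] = (-1.1985*a^6 - 13.6382*a^5 + 32.706*a^4 - 69.436*a^3 + 4.8323*a^2 + 13.0368*a + 2.7166)/(0.8649*a^8 + 0.3906*a^7 + 3.6525*a^6 - 6.1602*a^5 + 12.3814*a^4 - 12.2484*a^3 + 35.3249*a^2 - 41.1*a + 30.0304)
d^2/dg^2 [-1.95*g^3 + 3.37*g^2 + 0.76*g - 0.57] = 6.74 - 11.7*g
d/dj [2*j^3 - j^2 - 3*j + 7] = 6*j^2 - 2*j - 3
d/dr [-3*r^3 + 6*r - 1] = 6 - 9*r^2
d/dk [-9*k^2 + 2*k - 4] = 2 - 18*k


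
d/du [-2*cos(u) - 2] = 2*sin(u)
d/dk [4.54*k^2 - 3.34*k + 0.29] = 9.08*k - 3.34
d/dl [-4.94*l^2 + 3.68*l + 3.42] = 3.68 - 9.88*l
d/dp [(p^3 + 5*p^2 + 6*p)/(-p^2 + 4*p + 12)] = (-p^2 + 12*p + 18)/(p^2 - 12*p + 36)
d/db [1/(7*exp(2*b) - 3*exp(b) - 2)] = (3 - 14*exp(b))*exp(b)/(-7*exp(2*b) + 3*exp(b) + 2)^2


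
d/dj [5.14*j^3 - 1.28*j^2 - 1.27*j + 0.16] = 15.42*j^2 - 2.56*j - 1.27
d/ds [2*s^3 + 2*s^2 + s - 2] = 6*s^2 + 4*s + 1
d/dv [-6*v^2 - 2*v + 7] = -12*v - 2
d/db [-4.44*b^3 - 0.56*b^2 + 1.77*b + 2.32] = -13.32*b^2 - 1.12*b + 1.77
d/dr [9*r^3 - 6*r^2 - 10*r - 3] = 27*r^2 - 12*r - 10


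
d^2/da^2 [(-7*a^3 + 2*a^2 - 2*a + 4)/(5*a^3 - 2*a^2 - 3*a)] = 2*(-20*a^6 - 465*a^5 + 750*a^4 - 433*a^3 - 132*a^2 + 72*a + 36)/(a^3*(125*a^6 - 150*a^5 - 165*a^4 + 172*a^3 + 99*a^2 - 54*a - 27))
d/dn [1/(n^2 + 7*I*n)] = (-2*n - 7*I)/(n^2*(n + 7*I)^2)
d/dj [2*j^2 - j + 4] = 4*j - 1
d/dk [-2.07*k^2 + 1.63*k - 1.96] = 1.63 - 4.14*k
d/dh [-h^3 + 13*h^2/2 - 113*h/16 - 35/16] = -3*h^2 + 13*h - 113/16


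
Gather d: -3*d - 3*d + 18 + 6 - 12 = 12 - 6*d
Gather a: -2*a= -2*a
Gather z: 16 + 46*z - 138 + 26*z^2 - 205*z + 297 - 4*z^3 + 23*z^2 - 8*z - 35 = -4*z^3 + 49*z^2 - 167*z + 140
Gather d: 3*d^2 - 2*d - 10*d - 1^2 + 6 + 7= 3*d^2 - 12*d + 12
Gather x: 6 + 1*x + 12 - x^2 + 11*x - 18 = -x^2 + 12*x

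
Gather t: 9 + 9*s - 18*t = 9*s - 18*t + 9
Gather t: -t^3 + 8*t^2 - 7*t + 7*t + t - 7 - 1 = -t^3 + 8*t^2 + t - 8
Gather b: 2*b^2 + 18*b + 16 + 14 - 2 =2*b^2 + 18*b + 28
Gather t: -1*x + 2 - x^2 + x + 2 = 4 - x^2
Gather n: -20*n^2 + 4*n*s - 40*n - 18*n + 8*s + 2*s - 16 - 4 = -20*n^2 + n*(4*s - 58) + 10*s - 20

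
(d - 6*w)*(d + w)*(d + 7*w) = d^3 + 2*d^2*w - 41*d*w^2 - 42*w^3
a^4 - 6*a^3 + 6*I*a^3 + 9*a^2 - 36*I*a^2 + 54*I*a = a*(a - 3)^2*(a + 6*I)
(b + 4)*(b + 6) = b^2 + 10*b + 24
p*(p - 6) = p^2 - 6*p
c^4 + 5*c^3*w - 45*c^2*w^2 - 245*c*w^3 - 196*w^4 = (c - 7*w)*(c + w)*(c + 4*w)*(c + 7*w)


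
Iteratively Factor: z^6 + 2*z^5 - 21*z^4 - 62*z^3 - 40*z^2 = (z + 4)*(z^5 - 2*z^4 - 13*z^3 - 10*z^2) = z*(z + 4)*(z^4 - 2*z^3 - 13*z^2 - 10*z) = z*(z - 5)*(z + 4)*(z^3 + 3*z^2 + 2*z) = z*(z - 5)*(z + 1)*(z + 4)*(z^2 + 2*z) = z^2*(z - 5)*(z + 1)*(z + 4)*(z + 2)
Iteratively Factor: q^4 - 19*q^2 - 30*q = (q)*(q^3 - 19*q - 30) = q*(q + 3)*(q^2 - 3*q - 10) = q*(q - 5)*(q + 3)*(q + 2)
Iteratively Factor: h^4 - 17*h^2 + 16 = (h - 4)*(h^3 + 4*h^2 - h - 4) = (h - 4)*(h + 4)*(h^2 - 1) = (h - 4)*(h + 1)*(h + 4)*(h - 1)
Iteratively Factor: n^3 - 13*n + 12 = (n + 4)*(n^2 - 4*n + 3) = (n - 1)*(n + 4)*(n - 3)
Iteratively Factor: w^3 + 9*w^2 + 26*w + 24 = (w + 3)*(w^2 + 6*w + 8) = (w + 2)*(w + 3)*(w + 4)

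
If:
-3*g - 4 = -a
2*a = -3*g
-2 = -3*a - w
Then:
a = 4/3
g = -8/9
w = -2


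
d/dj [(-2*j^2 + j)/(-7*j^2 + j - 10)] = 5*(j^2 + 8*j - 2)/(49*j^4 - 14*j^3 + 141*j^2 - 20*j + 100)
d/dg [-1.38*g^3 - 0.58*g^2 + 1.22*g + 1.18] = -4.14*g^2 - 1.16*g + 1.22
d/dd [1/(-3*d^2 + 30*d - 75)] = 2*(d - 5)/(3*(d^2 - 10*d + 25)^2)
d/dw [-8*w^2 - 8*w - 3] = -16*w - 8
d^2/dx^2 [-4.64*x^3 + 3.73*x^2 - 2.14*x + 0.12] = 7.46 - 27.84*x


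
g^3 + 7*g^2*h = g^2*(g + 7*h)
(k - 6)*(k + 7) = k^2 + k - 42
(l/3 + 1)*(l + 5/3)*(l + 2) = l^3/3 + 20*l^2/9 + 43*l/9 + 10/3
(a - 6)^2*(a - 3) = a^3 - 15*a^2 + 72*a - 108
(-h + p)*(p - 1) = -h*p + h + p^2 - p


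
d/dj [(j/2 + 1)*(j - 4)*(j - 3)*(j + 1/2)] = 2*j^3 - 27*j^2/4 - 9*j/2 + 23/2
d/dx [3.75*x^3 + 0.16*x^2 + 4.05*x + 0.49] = 11.25*x^2 + 0.32*x + 4.05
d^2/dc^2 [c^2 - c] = 2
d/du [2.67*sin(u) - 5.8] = 2.67*cos(u)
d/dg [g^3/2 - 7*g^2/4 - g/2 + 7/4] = 3*g^2/2 - 7*g/2 - 1/2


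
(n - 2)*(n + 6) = n^2 + 4*n - 12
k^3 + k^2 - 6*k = k*(k - 2)*(k + 3)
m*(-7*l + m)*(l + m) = -7*l^2*m - 6*l*m^2 + m^3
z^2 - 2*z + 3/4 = (z - 3/2)*(z - 1/2)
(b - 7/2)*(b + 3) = b^2 - b/2 - 21/2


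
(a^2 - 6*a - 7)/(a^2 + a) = (a - 7)/a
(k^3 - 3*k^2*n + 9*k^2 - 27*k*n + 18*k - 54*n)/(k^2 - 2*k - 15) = (k^2 - 3*k*n + 6*k - 18*n)/(k - 5)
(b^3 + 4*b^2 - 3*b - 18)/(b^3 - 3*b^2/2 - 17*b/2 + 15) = 2*(b + 3)/(2*b - 5)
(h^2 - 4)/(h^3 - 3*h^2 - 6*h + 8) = (h - 2)/(h^2 - 5*h + 4)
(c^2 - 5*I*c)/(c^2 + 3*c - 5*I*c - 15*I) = c/(c + 3)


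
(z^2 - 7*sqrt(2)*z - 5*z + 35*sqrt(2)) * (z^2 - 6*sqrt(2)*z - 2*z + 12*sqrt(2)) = z^4 - 13*sqrt(2)*z^3 - 7*z^3 + 94*z^2 + 91*sqrt(2)*z^2 - 588*z - 130*sqrt(2)*z + 840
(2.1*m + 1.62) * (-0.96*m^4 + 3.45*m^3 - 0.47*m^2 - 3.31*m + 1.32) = -2.016*m^5 + 5.6898*m^4 + 4.602*m^3 - 7.7124*m^2 - 2.5902*m + 2.1384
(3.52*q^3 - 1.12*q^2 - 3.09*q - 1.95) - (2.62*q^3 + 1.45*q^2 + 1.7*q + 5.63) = 0.9*q^3 - 2.57*q^2 - 4.79*q - 7.58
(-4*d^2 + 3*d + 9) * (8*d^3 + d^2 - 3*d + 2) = -32*d^5 + 20*d^4 + 87*d^3 - 8*d^2 - 21*d + 18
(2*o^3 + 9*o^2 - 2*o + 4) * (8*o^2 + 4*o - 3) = 16*o^5 + 80*o^4 + 14*o^3 - 3*o^2 + 22*o - 12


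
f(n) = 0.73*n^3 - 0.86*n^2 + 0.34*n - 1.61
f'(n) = 2.19*n^2 - 1.72*n + 0.34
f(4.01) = 33.00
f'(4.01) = 28.66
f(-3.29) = -38.03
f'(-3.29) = 29.70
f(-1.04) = -3.71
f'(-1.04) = 4.50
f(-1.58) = -7.17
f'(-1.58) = 8.52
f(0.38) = -1.56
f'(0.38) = 0.00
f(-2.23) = -14.74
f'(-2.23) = 15.07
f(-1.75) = -8.75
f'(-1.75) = 10.06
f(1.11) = -1.29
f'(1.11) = 1.13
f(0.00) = -1.61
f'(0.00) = 0.34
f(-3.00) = -30.08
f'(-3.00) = 25.21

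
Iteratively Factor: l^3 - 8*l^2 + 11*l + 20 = (l - 5)*(l^2 - 3*l - 4) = (l - 5)*(l + 1)*(l - 4)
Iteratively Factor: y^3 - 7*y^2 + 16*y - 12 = (y - 3)*(y^2 - 4*y + 4) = (y - 3)*(y - 2)*(y - 2)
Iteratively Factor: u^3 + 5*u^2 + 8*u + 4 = (u + 2)*(u^2 + 3*u + 2) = (u + 2)^2*(u + 1)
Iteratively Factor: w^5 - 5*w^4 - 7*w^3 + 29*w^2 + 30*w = (w + 2)*(w^4 - 7*w^3 + 7*w^2 + 15*w) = (w - 3)*(w + 2)*(w^3 - 4*w^2 - 5*w) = w*(w - 3)*(w + 2)*(w^2 - 4*w - 5) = w*(w - 3)*(w + 1)*(w + 2)*(w - 5)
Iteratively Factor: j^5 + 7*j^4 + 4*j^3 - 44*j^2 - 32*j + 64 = (j - 2)*(j^4 + 9*j^3 + 22*j^2 - 32) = (j - 2)*(j + 4)*(j^3 + 5*j^2 + 2*j - 8) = (j - 2)*(j + 2)*(j + 4)*(j^2 + 3*j - 4) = (j - 2)*(j + 2)*(j + 4)^2*(j - 1)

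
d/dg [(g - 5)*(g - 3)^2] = (g - 3)*(3*g - 13)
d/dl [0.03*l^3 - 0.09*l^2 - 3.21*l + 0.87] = 0.09*l^2 - 0.18*l - 3.21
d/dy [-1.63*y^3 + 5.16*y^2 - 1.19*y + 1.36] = -4.89*y^2 + 10.32*y - 1.19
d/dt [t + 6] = 1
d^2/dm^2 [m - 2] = 0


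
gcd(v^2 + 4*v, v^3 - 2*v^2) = v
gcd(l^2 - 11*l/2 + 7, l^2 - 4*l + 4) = l - 2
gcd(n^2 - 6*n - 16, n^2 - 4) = n + 2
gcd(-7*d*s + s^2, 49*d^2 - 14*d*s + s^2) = -7*d + s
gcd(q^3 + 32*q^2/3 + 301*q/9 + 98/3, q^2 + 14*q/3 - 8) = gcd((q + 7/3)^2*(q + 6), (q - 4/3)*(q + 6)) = q + 6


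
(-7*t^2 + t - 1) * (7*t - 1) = -49*t^3 + 14*t^2 - 8*t + 1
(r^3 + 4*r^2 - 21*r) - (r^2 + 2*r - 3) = r^3 + 3*r^2 - 23*r + 3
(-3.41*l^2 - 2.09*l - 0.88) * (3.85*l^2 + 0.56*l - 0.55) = -13.1285*l^4 - 9.9561*l^3 - 2.6829*l^2 + 0.6567*l + 0.484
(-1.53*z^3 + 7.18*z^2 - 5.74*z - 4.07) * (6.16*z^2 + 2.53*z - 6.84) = -9.4248*z^5 + 40.3579*z^4 - 6.72780000000001*z^3 - 88.7046*z^2 + 28.9645*z + 27.8388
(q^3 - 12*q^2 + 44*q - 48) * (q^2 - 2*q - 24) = q^5 - 14*q^4 + 44*q^3 + 152*q^2 - 960*q + 1152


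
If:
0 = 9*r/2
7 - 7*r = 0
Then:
No Solution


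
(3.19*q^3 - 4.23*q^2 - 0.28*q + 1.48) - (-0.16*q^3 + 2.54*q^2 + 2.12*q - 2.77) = 3.35*q^3 - 6.77*q^2 - 2.4*q + 4.25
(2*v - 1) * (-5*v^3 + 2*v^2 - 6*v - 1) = -10*v^4 + 9*v^3 - 14*v^2 + 4*v + 1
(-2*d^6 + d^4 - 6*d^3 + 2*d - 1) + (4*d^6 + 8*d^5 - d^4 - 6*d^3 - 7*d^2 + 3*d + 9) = 2*d^6 + 8*d^5 - 12*d^3 - 7*d^2 + 5*d + 8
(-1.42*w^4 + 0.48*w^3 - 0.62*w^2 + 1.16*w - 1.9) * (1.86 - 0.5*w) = 0.71*w^5 - 2.8812*w^4 + 1.2028*w^3 - 1.7332*w^2 + 3.1076*w - 3.534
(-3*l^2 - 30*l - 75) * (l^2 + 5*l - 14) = -3*l^4 - 45*l^3 - 183*l^2 + 45*l + 1050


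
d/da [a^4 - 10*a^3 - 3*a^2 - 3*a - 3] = 4*a^3 - 30*a^2 - 6*a - 3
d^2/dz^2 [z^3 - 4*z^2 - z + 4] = 6*z - 8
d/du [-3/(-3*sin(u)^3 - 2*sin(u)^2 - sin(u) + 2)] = 3*(-4*sin(u) + 9*cos(u)^2 - 10)*cos(u)/(3*sin(u)^3 + 2*sin(u)^2 + sin(u) - 2)^2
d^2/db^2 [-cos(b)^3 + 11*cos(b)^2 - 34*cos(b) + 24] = 139*cos(b)/4 - 22*cos(2*b) + 9*cos(3*b)/4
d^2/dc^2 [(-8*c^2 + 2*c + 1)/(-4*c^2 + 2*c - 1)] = 8*(8*c^3 - 36*c^2 + 12*c + 1)/(64*c^6 - 96*c^5 + 96*c^4 - 56*c^3 + 24*c^2 - 6*c + 1)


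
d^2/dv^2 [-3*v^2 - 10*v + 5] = -6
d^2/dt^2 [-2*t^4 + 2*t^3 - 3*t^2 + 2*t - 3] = -24*t^2 + 12*t - 6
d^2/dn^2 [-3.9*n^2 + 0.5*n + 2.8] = -7.80000000000000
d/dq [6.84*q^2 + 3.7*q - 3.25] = 13.68*q + 3.7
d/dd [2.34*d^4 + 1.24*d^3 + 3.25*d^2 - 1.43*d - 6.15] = 9.36*d^3 + 3.72*d^2 + 6.5*d - 1.43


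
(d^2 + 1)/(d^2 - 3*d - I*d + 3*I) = (d + I)/(d - 3)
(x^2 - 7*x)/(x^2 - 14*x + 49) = x/(x - 7)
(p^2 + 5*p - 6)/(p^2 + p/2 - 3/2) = 2*(p + 6)/(2*p + 3)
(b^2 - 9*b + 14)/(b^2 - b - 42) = (b - 2)/(b + 6)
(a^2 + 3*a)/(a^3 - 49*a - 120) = a/(a^2 - 3*a - 40)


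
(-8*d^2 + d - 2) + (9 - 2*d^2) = -10*d^2 + d + 7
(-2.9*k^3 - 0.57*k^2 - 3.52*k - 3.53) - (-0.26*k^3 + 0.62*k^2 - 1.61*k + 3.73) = -2.64*k^3 - 1.19*k^2 - 1.91*k - 7.26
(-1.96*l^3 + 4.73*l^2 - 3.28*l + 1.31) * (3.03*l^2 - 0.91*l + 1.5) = -5.9388*l^5 + 16.1155*l^4 - 17.1827*l^3 + 14.0491*l^2 - 6.1121*l + 1.965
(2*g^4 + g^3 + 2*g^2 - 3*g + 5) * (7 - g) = -2*g^5 + 13*g^4 + 5*g^3 + 17*g^2 - 26*g + 35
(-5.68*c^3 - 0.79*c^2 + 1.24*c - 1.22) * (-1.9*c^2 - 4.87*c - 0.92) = 10.792*c^5 + 29.1626*c^4 + 6.7169*c^3 - 2.994*c^2 + 4.8006*c + 1.1224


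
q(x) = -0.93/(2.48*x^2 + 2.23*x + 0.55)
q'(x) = -0.93*(-4.96*x - 2.23)/(2.48*x^2 + 2.23*x + 0.55)^2 = (4.6128*x + 2.0739)/(2.48*x^2 + 2.23*x + 0.55)^2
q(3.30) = -0.03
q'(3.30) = 0.01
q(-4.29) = -0.03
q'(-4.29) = -0.01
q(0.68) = -0.29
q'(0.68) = 0.50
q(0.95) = -0.19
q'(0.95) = 0.27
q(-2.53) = -0.09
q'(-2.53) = -0.08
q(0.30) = -0.64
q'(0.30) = 1.66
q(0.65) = -0.31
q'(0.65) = 0.55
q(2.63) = -0.04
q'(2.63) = 0.03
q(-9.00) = -0.01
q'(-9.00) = -0.00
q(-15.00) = -0.00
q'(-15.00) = -0.00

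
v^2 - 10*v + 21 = (v - 7)*(v - 3)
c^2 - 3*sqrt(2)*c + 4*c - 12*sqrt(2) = (c + 4)*(c - 3*sqrt(2))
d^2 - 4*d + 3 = (d - 3)*(d - 1)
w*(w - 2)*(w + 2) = w^3 - 4*w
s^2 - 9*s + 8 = (s - 8)*(s - 1)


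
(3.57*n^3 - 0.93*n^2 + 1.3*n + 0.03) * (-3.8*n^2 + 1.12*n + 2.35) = -13.566*n^5 + 7.5324*n^4 + 2.4079*n^3 - 0.8435*n^2 + 3.0886*n + 0.0705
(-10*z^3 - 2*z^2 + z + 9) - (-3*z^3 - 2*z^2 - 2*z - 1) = -7*z^3 + 3*z + 10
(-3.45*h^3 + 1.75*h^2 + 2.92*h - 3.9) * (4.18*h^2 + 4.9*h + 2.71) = -14.421*h^5 - 9.59*h^4 + 11.4311*h^3 + 2.7485*h^2 - 11.1968*h - 10.569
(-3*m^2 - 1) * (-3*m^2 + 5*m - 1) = 9*m^4 - 15*m^3 + 6*m^2 - 5*m + 1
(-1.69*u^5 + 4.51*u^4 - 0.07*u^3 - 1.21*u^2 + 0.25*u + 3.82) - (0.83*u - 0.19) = -1.69*u^5 + 4.51*u^4 - 0.07*u^3 - 1.21*u^2 - 0.58*u + 4.01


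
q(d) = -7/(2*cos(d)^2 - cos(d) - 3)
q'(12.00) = 1.52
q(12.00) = 2.89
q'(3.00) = 1972.69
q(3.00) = 140.46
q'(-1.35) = -0.09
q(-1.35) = 2.24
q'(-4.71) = 0.79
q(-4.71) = 2.34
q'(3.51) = -111.90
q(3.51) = 21.44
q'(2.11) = 4.78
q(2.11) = 3.57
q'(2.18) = 6.01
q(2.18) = 3.95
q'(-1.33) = -0.03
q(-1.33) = 2.24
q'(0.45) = -1.53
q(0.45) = 3.07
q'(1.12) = -0.50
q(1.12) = 2.29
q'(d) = -7*(4*sin(d)*cos(d) - sin(d))/(2*cos(d)^2 - cos(d) - 3)^2 = 7*(1 - 4*cos(d))*sin(d)/(cos(d) - cos(2*d) + 2)^2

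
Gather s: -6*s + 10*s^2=10*s^2 - 6*s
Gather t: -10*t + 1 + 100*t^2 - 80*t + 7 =100*t^2 - 90*t + 8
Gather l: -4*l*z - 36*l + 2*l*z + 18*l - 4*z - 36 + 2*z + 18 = l*(-2*z - 18) - 2*z - 18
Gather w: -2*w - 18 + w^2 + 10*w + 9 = w^2 + 8*w - 9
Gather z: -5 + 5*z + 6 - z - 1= 4*z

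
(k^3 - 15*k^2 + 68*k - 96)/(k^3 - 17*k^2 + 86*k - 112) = (k^2 - 7*k + 12)/(k^2 - 9*k + 14)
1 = 1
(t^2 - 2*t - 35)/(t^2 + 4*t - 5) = (t - 7)/(t - 1)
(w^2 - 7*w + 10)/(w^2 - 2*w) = (w - 5)/w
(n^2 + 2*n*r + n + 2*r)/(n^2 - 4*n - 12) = (n^2 + 2*n*r + n + 2*r)/(n^2 - 4*n - 12)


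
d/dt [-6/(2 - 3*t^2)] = -36*t/(3*t^2 - 2)^2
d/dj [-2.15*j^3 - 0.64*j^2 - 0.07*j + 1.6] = -6.45*j^2 - 1.28*j - 0.07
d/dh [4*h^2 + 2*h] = 8*h + 2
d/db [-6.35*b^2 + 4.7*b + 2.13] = 4.7 - 12.7*b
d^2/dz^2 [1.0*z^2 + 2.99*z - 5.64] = 2.00000000000000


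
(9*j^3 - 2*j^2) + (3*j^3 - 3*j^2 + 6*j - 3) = 12*j^3 - 5*j^2 + 6*j - 3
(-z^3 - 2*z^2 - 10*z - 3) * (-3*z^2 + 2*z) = 3*z^5 + 4*z^4 + 26*z^3 - 11*z^2 - 6*z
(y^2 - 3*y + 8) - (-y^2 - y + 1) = 2*y^2 - 2*y + 7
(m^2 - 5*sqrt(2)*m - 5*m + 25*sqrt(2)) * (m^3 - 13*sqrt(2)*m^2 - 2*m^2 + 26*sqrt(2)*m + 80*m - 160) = m^5 - 18*sqrt(2)*m^4 - 7*m^4 + 126*sqrt(2)*m^3 + 220*m^3 - 1470*m^2 - 580*sqrt(2)*m^2 + 2100*m + 2800*sqrt(2)*m - 4000*sqrt(2)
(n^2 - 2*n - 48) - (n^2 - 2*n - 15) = -33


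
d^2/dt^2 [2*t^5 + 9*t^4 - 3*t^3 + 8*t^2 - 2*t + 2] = 40*t^3 + 108*t^2 - 18*t + 16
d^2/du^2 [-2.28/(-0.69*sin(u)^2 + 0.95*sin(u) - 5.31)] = (-4.342032*sin(u)^4 + 4.48362*sin(u)^3 + 37.870116*sin(u)^2 - 20.4687*sin(u) - 12.591984)/(0.69*sin(u)^2 - 0.95*sin(u) + 5.31)^3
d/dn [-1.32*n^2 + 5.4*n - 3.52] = 5.4 - 2.64*n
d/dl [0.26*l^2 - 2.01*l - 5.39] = 0.52*l - 2.01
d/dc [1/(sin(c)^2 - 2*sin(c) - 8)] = 2*(1 - sin(c))*cos(c)/((sin(c) - 4)^2*(sin(c) + 2)^2)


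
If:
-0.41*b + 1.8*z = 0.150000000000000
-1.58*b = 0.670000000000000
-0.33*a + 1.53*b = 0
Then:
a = -1.97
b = -0.42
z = -0.01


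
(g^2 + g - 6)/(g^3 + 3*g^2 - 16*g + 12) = (g + 3)/(g^2 + 5*g - 6)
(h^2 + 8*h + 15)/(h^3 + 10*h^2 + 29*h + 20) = (h + 3)/(h^2 + 5*h + 4)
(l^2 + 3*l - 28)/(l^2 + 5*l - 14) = (l - 4)/(l - 2)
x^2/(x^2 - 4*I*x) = x/(x - 4*I)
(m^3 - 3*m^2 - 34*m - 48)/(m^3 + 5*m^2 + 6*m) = (m - 8)/m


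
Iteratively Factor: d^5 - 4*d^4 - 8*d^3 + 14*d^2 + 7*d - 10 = (d + 2)*(d^4 - 6*d^3 + 4*d^2 + 6*d - 5) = (d - 5)*(d + 2)*(d^3 - d^2 - d + 1) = (d - 5)*(d + 1)*(d + 2)*(d^2 - 2*d + 1) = (d - 5)*(d - 1)*(d + 1)*(d + 2)*(d - 1)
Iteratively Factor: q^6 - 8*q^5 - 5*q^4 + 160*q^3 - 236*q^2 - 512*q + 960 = (q + 2)*(q^5 - 10*q^4 + 15*q^3 + 130*q^2 - 496*q + 480) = (q - 2)*(q + 2)*(q^4 - 8*q^3 - q^2 + 128*q - 240) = (q - 3)*(q - 2)*(q + 2)*(q^3 - 5*q^2 - 16*q + 80) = (q - 5)*(q - 3)*(q - 2)*(q + 2)*(q^2 - 16) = (q - 5)*(q - 4)*(q - 3)*(q - 2)*(q + 2)*(q + 4)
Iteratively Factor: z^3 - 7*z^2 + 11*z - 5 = (z - 1)*(z^2 - 6*z + 5) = (z - 1)^2*(z - 5)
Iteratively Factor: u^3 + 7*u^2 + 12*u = (u)*(u^2 + 7*u + 12) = u*(u + 3)*(u + 4)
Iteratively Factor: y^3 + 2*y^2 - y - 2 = (y - 1)*(y^2 + 3*y + 2) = (y - 1)*(y + 2)*(y + 1)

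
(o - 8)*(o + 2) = o^2 - 6*o - 16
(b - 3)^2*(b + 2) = b^3 - 4*b^2 - 3*b + 18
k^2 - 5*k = k*(k - 5)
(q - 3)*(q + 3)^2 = q^3 + 3*q^2 - 9*q - 27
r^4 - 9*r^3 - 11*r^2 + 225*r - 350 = (r - 7)*(r - 5)*(r - 2)*(r + 5)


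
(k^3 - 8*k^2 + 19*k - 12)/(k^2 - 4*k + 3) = k - 4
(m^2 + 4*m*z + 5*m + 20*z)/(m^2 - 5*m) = (m^2 + 4*m*z + 5*m + 20*z)/(m*(m - 5))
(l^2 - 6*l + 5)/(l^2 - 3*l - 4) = (-l^2 + 6*l - 5)/(-l^2 + 3*l + 4)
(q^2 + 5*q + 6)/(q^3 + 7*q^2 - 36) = (q + 2)/(q^2 + 4*q - 12)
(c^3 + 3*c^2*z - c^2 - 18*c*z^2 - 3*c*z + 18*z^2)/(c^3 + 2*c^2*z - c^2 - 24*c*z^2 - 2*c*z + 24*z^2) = (-c + 3*z)/(-c + 4*z)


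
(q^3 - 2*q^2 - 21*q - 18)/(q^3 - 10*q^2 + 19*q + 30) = (q + 3)/(q - 5)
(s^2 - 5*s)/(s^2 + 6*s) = (s - 5)/(s + 6)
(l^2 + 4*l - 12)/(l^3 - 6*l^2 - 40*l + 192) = (l - 2)/(l^2 - 12*l + 32)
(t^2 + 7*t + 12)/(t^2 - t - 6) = (t^2 + 7*t + 12)/(t^2 - t - 6)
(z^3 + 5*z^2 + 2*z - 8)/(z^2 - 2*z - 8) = (z^2 + 3*z - 4)/(z - 4)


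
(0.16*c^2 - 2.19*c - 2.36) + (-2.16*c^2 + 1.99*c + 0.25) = -2.0*c^2 - 0.2*c - 2.11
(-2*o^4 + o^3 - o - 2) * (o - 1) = -2*o^5 + 3*o^4 - o^3 - o^2 - o + 2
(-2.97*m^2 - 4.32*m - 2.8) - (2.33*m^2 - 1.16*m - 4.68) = -5.3*m^2 - 3.16*m + 1.88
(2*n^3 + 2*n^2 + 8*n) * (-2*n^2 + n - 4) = -4*n^5 - 2*n^4 - 22*n^3 - 32*n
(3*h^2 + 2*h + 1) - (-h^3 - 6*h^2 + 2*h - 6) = h^3 + 9*h^2 + 7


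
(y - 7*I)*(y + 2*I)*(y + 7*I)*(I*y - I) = I*y^4 - 2*y^3 - I*y^3 + 2*y^2 + 49*I*y^2 - 98*y - 49*I*y + 98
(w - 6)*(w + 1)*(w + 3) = w^3 - 2*w^2 - 21*w - 18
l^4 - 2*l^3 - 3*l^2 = l^2*(l - 3)*(l + 1)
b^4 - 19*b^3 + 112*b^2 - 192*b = b*(b - 8)^2*(b - 3)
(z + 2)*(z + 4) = z^2 + 6*z + 8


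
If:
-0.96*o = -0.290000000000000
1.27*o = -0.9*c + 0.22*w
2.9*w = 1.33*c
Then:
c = -0.48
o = 0.30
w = -0.22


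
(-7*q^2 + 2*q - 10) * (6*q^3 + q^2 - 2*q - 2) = -42*q^5 + 5*q^4 - 44*q^3 + 16*q + 20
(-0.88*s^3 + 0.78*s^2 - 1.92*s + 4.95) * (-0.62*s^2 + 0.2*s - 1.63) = 0.5456*s^5 - 0.6596*s^4 + 2.7808*s^3 - 4.7244*s^2 + 4.1196*s - 8.0685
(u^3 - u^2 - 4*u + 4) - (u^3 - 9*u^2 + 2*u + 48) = 8*u^2 - 6*u - 44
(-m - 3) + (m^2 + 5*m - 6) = m^2 + 4*m - 9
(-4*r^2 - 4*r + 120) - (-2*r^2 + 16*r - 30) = -2*r^2 - 20*r + 150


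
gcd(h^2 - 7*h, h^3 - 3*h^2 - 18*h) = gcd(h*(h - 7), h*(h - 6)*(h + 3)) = h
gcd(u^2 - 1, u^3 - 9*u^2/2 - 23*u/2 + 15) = u - 1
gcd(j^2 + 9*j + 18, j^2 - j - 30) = 1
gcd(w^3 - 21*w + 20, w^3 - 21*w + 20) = w^3 - 21*w + 20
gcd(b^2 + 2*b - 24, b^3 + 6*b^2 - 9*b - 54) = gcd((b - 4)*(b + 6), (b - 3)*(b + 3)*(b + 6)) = b + 6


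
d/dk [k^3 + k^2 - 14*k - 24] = 3*k^2 + 2*k - 14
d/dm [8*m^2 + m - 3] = 16*m + 1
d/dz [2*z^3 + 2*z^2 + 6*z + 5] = 6*z^2 + 4*z + 6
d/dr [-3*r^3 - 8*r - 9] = -9*r^2 - 8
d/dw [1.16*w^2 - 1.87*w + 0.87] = 2.32*w - 1.87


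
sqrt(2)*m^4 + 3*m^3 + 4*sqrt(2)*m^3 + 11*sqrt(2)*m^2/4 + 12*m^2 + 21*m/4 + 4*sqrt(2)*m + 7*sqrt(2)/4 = (m + 1/2)*(m + 7/2)*(m + sqrt(2))*(sqrt(2)*m + 1)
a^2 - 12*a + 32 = (a - 8)*(a - 4)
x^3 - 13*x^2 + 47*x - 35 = (x - 7)*(x - 5)*(x - 1)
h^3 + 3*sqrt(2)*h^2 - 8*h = h*(h - sqrt(2))*(h + 4*sqrt(2))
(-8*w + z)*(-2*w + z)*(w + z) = 16*w^3 + 6*w^2*z - 9*w*z^2 + z^3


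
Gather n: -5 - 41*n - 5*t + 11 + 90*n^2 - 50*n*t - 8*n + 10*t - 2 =90*n^2 + n*(-50*t - 49) + 5*t + 4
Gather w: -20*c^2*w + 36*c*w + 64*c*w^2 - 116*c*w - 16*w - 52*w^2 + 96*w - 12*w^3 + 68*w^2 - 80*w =-12*w^3 + w^2*(64*c + 16) + w*(-20*c^2 - 80*c)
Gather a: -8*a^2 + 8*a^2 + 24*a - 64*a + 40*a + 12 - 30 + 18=0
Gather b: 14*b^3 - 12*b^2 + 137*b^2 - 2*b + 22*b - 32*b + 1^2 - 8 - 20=14*b^3 + 125*b^2 - 12*b - 27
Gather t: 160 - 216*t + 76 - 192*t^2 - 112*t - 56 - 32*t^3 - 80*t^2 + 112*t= -32*t^3 - 272*t^2 - 216*t + 180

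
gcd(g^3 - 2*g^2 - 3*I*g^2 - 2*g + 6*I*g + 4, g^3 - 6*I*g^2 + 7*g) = 1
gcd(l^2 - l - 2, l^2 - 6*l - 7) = l + 1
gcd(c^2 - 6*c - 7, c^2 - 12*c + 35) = c - 7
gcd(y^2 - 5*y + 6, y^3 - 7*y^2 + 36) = y - 3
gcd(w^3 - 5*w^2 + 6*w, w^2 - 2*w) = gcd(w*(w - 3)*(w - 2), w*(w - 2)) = w^2 - 2*w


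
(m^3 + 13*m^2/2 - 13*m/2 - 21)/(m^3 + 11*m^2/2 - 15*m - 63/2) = (m - 2)/(m - 3)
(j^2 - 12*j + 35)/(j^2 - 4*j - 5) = (j - 7)/(j + 1)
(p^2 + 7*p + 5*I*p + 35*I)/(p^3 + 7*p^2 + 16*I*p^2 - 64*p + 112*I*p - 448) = (p + 5*I)/(p^2 + 16*I*p - 64)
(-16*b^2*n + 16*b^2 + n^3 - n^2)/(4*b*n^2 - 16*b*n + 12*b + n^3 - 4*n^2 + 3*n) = (-4*b + n)/(n - 3)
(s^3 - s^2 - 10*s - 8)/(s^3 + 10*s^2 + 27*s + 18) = (s^2 - 2*s - 8)/(s^2 + 9*s + 18)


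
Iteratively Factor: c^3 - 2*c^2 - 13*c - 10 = (c - 5)*(c^2 + 3*c + 2) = (c - 5)*(c + 2)*(c + 1)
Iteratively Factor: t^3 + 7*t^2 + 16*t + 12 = (t + 3)*(t^2 + 4*t + 4) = (t + 2)*(t + 3)*(t + 2)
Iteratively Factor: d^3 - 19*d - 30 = (d + 2)*(d^2 - 2*d - 15) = (d + 2)*(d + 3)*(d - 5)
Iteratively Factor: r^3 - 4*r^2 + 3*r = (r - 1)*(r^2 - 3*r) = (r - 3)*(r - 1)*(r)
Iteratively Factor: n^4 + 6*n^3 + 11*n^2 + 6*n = (n + 2)*(n^3 + 4*n^2 + 3*n) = (n + 2)*(n + 3)*(n^2 + n) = n*(n + 2)*(n + 3)*(n + 1)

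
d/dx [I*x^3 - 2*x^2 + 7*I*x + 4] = 3*I*x^2 - 4*x + 7*I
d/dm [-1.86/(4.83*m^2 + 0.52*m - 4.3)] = (17.9676*m + 0.9672)/(4.83*m^2 + 0.52*m - 4.3)^2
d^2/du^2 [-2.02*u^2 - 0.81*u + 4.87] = -4.04000000000000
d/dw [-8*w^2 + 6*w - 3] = 6 - 16*w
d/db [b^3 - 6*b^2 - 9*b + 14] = 3*b^2 - 12*b - 9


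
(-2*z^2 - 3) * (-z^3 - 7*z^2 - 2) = 2*z^5 + 14*z^4 + 3*z^3 + 25*z^2 + 6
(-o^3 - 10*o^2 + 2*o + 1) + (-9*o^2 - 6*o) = -o^3 - 19*o^2 - 4*o + 1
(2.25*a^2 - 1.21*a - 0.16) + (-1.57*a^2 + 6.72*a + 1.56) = 0.68*a^2 + 5.51*a + 1.4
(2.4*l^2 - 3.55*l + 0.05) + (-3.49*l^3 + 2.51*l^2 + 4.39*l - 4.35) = -3.49*l^3 + 4.91*l^2 + 0.84*l - 4.3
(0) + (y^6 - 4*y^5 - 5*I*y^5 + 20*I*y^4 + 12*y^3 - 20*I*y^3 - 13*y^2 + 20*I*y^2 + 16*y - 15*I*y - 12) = y^6 - 4*y^5 - 5*I*y^5 + 20*I*y^4 + 12*y^3 - 20*I*y^3 - 13*y^2 + 20*I*y^2 + 16*y - 15*I*y - 12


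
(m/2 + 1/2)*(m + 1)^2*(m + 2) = m^4/2 + 5*m^3/2 + 9*m^2/2 + 7*m/2 + 1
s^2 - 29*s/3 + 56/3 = (s - 7)*(s - 8/3)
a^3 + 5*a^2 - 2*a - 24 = (a - 2)*(a + 3)*(a + 4)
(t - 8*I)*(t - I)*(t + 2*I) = t^3 - 7*I*t^2 + 10*t - 16*I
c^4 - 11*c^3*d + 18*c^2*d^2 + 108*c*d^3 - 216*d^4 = (c - 6*d)^2*(c - 2*d)*(c + 3*d)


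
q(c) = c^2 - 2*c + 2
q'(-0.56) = -3.12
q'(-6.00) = -14.00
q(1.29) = 1.08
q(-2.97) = 16.76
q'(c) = 2*c - 2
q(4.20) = 11.24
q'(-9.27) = -20.54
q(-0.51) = 3.28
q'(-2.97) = -7.94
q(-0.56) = 3.43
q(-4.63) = 32.70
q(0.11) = 1.79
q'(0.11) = -1.78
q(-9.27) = 106.47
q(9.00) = 65.00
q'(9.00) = 16.00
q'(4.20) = 6.40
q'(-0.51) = -3.02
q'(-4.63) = -11.26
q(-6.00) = 50.00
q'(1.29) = 0.58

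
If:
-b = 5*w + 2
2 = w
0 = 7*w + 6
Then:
No Solution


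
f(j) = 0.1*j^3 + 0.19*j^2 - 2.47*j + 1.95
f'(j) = 0.3*j^2 + 0.38*j - 2.47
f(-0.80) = 4.00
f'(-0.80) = -2.58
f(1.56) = -1.06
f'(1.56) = -1.15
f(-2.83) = 8.20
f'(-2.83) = -1.14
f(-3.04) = 8.41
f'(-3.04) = -0.85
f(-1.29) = 5.24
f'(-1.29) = -2.46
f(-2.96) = 8.33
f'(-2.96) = -0.97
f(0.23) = 1.39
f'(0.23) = -2.37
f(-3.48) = 8.63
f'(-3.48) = -0.16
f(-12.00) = -113.85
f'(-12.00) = 36.17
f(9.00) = 68.01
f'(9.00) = 25.25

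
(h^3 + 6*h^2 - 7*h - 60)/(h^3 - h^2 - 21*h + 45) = (h + 4)/(h - 3)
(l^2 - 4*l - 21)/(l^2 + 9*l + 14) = (l^2 - 4*l - 21)/(l^2 + 9*l + 14)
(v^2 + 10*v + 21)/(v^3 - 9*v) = (v + 7)/(v*(v - 3))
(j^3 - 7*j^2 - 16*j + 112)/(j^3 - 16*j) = (j - 7)/j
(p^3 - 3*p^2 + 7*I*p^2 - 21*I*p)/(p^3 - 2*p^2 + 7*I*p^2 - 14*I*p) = (p - 3)/(p - 2)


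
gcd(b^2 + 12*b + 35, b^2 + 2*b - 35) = b + 7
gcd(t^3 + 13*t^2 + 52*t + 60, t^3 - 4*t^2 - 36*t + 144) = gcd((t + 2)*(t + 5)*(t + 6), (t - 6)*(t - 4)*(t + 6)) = t + 6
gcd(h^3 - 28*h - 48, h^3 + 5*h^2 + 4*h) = h + 4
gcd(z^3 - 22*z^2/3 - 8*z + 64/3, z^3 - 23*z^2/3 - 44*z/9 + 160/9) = z^2 - 28*z/3 + 32/3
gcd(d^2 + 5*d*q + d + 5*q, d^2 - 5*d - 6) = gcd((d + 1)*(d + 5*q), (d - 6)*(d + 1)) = d + 1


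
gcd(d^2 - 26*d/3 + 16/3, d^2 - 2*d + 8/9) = d - 2/3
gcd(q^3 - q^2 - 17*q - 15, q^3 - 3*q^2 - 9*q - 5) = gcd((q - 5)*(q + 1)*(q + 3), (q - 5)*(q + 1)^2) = q^2 - 4*q - 5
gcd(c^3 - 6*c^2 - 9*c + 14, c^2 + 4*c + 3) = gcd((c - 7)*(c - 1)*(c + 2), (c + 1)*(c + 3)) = 1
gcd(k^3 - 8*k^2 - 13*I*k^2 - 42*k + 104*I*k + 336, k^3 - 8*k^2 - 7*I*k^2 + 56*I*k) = k^2 + k*(-8 - 7*I) + 56*I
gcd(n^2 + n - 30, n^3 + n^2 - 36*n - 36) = n + 6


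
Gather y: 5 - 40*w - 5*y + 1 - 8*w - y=-48*w - 6*y + 6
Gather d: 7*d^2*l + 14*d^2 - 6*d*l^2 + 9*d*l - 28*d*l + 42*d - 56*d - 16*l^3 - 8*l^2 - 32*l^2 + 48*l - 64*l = d^2*(7*l + 14) + d*(-6*l^2 - 19*l - 14) - 16*l^3 - 40*l^2 - 16*l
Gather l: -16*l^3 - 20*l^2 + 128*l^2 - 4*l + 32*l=-16*l^3 + 108*l^2 + 28*l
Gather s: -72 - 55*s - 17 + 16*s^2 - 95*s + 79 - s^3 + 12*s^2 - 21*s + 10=-s^3 + 28*s^2 - 171*s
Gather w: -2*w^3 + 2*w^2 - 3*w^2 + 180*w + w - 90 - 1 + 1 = -2*w^3 - w^2 + 181*w - 90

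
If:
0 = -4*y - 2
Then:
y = -1/2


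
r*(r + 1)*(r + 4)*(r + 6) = r^4 + 11*r^3 + 34*r^2 + 24*r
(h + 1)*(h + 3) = h^2 + 4*h + 3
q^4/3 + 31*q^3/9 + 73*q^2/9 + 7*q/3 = q*(q/3 + 1)*(q + 1/3)*(q + 7)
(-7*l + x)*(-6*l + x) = 42*l^2 - 13*l*x + x^2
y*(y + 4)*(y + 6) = y^3 + 10*y^2 + 24*y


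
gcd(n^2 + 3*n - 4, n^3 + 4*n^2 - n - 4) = n^2 + 3*n - 4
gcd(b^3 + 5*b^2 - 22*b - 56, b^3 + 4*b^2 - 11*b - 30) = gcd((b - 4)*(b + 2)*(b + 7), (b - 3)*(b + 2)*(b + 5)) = b + 2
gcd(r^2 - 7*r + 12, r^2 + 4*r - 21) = r - 3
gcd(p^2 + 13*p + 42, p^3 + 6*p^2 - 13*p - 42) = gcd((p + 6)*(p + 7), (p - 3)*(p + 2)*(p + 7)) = p + 7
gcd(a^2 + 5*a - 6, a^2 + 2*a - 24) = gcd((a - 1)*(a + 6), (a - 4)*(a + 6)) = a + 6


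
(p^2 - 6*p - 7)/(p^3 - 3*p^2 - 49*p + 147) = (p + 1)/(p^2 + 4*p - 21)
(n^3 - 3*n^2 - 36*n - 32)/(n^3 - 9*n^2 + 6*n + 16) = (n + 4)/(n - 2)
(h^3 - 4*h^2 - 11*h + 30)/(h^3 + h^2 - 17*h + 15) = (h^3 - 4*h^2 - 11*h + 30)/(h^3 + h^2 - 17*h + 15)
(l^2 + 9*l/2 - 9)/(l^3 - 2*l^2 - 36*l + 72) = (l - 3/2)/(l^2 - 8*l + 12)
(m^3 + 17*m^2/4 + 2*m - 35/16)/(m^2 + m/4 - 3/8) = (8*m^2 + 38*m + 35)/(2*(4*m + 3))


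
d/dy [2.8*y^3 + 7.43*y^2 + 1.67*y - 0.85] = 8.4*y^2 + 14.86*y + 1.67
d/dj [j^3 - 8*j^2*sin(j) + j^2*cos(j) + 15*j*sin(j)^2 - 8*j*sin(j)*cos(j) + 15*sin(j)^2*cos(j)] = -j^2*sin(j) - 8*j^2*cos(j) + 3*j^2 - 16*j*sin(j) + 15*j*sin(2*j) + 2*j*cos(j) - 8*j*cos(2*j) - 15*sin(j)/4 - 4*sin(2*j) + 45*sin(3*j)/4 - 15*cos(2*j)/2 + 15/2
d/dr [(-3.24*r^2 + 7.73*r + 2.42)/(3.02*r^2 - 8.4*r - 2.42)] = (3.87139999999999*r^2 + 1.06480000000001*r + 1.6214)/(9.1204*r^4 - 50.736*r^3 + 55.9432*r^2 + 40.656*r + 5.8564)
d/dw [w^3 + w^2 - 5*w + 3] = 3*w^2 + 2*w - 5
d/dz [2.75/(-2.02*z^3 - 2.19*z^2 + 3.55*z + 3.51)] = (16.665*z^2 + 12.045*z - 9.7625)/(2.02*z^3 + 2.19*z^2 - 3.55*z - 3.51)^2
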